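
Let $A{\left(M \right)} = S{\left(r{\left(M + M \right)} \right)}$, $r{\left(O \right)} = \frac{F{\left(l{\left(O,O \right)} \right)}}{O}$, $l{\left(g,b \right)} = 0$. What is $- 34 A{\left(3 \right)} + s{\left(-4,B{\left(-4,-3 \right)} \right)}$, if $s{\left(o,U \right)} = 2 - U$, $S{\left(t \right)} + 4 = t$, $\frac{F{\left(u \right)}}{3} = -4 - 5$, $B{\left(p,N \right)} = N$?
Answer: $294$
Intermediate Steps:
$F{\left(u \right)} = -27$ ($F{\left(u \right)} = 3 \left(-4 - 5\right) = 3 \left(-9\right) = -27$)
$r{\left(O \right)} = - \frac{27}{O}$
$S{\left(t \right)} = -4 + t$
$A{\left(M \right)} = -4 - \frac{27}{2 M}$ ($A{\left(M \right)} = -4 - \frac{27}{M + M} = -4 - \frac{27}{2 M}$)
$- 34 A{\left(3 \right)} + s{\left(-4,B{\left(-4,-3 \right)} \right)} = - 34 \left(-4 - \frac{27}{2 \cdot 3}\right) + \left(2 - -3\right) = - 34 \left(-4 - \frac{9}{2}\right) + \left(2 + 3\right) = - 34 \left(-4 - \frac{9}{2}\right) + 5 = \left(-34\right) \left(- \frac{17}{2}\right) + 5 = 289 + 5 = 294$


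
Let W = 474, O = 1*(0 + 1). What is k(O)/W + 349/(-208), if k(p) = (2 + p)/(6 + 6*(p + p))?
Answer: -248087/147888 ≈ -1.6775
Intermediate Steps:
O = 1 (O = 1*1 = 1)
k(p) = (2 + p)/(6 + 12*p) (k(p) = (2 + p)/(6 + 6*(2*p)) = (2 + p)/(6 + 12*p))
k(O)/W + 349/(-208) = ((2 + 1)/(6*(1 + 2*1)))/474 + 349/(-208) = ((1/6)*3/(1 + 2))*(1/474) + 349*(-1/208) = ((1/6)*3/3)*(1/474) - 349/208 = ((1/6)*(1/3)*3)*(1/474) - 349/208 = (1/6)*(1/474) - 349/208 = 1/2844 - 349/208 = -248087/147888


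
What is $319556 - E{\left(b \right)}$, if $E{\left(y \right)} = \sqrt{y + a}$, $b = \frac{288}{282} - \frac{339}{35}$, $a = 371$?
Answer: $319556 - \frac{\sqrt{980489090}}{1645} \approx 3.1954 \cdot 10^{5}$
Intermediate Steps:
$b = - \frac{14253}{1645}$ ($b = 288 \cdot \frac{1}{282} - \frac{339}{35} = \frac{48}{47} - \frac{339}{35} = - \frac{14253}{1645} \approx -8.6644$)
$E{\left(y \right)} = \sqrt{371 + y}$ ($E{\left(y \right)} = \sqrt{y + 371} = \sqrt{371 + y}$)
$319556 - E{\left(b \right)} = 319556 - \sqrt{371 - \frac{14253}{1645}} = 319556 - \sqrt{\frac{596042}{1645}} = 319556 - \frac{\sqrt{980489090}}{1645}$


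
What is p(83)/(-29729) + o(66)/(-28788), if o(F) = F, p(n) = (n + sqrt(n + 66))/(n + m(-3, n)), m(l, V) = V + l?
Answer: -53702331/23250277946 - sqrt(149)/4845827 ≈ -0.0023123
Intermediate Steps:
p(n) = (n + sqrt(66 + n))/(-3 + 2*n) (p(n) = (n + sqrt(n + 66))/(n + (n - 3)) = (n + sqrt(66 + n))/(n + (-3 + n)) = (n + sqrt(66 + n))/(-3 + 2*n))
p(83)/(-29729) + o(66)/(-28788) = ((83 + sqrt(66 + 83))/(-3 + 2*83))/(-29729) + 66/(-28788) = ((83 + sqrt(149))/(-3 + 166))*(-1/29729) + 66*(-1/28788) = ((83 + sqrt(149))/163)*(-1/29729) - 11/4798 = (83/163 + sqrt(149)/163)*(-1/29729) - 11/4798 = (-83/4845827 - sqrt(149)/4845827) - 11/4798 = -53702331/23250277946 - sqrt(149)/4845827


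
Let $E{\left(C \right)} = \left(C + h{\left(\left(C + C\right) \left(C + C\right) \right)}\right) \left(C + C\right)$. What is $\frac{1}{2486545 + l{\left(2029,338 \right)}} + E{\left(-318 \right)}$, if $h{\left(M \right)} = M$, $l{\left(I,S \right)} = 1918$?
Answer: $- \frac{639677350991303}{2488463} \approx -2.5706 \cdot 10^{8}$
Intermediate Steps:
$E{\left(C \right)} = 2 C \left(C + 4 C^{2}\right)$ ($E{\left(C \right)} = \left(C + \left(C + C\right) \left(C + C\right)\right) \left(C + C\right) = \left(C + 2 C 2 C\right) 2 C = \left(C + 4 C^{2}\right) 2 C = 2 C \left(C + 4 C^{2}\right)$)
$\frac{1}{2486545 + l{\left(2029,338 \right)}} + E{\left(-318 \right)} = \frac{1}{2486545 + 1918} + \left(-318\right)^{2} \left(2 + 8 \left(-318\right)\right) = \frac{1}{2488463} + 101124 \left(2 - 2544\right) = \frac{1}{2488463} + 101124 \left(-2542\right) = \frac{1}{2488463} - 257057208 = - \frac{639677350991303}{2488463}$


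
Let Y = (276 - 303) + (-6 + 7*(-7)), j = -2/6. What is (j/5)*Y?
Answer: 82/15 ≈ 5.4667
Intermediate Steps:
j = -⅓ (j = -2*⅙ = -⅓ ≈ -0.33333)
Y = -82 (Y = -27 + (-6 - 49) = -27 - 55 = -82)
(j/5)*Y = -⅓/5*(-82) = -⅓*⅕*(-82) = -1/15*(-82) = 82/15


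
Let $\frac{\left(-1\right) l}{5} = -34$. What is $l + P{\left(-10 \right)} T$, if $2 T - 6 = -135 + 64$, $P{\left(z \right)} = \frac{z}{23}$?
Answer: $\frac{4235}{23} \approx 184.13$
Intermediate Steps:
$P{\left(z \right)} = \frac{z}{23}$ ($P{\left(z \right)} = z \frac{1}{23} = \frac{z}{23}$)
$T = - \frac{65}{2}$ ($T = 3 + \frac{-135 + 64}{2} = 3 + \frac{1}{2} \left(-71\right) = 3 - \frac{71}{2} = - \frac{65}{2} \approx -32.5$)
$l = 170$ ($l = \left(-5\right) \left(-34\right) = 170$)
$l + P{\left(-10 \right)} T = 170 + \frac{1}{23} \left(-10\right) \left(- \frac{65}{2}\right) = 170 - - \frac{325}{23} = 170 + \frac{325}{23} = \frac{4235}{23}$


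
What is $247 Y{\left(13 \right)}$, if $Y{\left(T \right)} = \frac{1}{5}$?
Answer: $\frac{247}{5} \approx 49.4$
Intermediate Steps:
$Y{\left(T \right)} = \frac{1}{5}$
$247 Y{\left(13 \right)} = 247 \cdot \frac{1}{5} = \frac{247}{5}$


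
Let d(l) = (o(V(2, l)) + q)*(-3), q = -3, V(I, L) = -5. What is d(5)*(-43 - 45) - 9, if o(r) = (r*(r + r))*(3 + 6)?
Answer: 117999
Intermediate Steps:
o(r) = 18*r² (o(r) = (r*(2*r))*9 = (2*r²)*9 = 18*r²)
d(l) = -1341 (d(l) = (18*(-5)² - 3)*(-3) = (18*25 - 3)*(-3) = (450 - 3)*(-3) = 447*(-3) = -1341)
d(5)*(-43 - 45) - 9 = -1341*(-43 - 45) - 9 = -1341*(-88) - 9 = 118008 - 9 = 117999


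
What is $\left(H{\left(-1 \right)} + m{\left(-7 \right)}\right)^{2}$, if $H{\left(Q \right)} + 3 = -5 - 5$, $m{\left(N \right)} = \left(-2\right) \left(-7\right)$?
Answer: $1$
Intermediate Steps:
$m{\left(N \right)} = 14$
$H{\left(Q \right)} = -13$ ($H{\left(Q \right)} = -3 - 10 = -13$)
$\left(H{\left(-1 \right)} + m{\left(-7 \right)}\right)^{2} = \left(-13 + 14\right)^{2} = 1^{2} = 1$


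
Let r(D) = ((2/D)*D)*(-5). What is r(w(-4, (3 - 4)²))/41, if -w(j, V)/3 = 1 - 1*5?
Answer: -10/41 ≈ -0.24390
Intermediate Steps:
w(j, V) = 12 (w(j, V) = -3*(1 - 1*5) = -3*(1 - 5) = -3*(-4) = 12)
r(D) = -10 (r(D) = 2*(-5) = -10)
r(w(-4, (3 - 4)²))/41 = -10/41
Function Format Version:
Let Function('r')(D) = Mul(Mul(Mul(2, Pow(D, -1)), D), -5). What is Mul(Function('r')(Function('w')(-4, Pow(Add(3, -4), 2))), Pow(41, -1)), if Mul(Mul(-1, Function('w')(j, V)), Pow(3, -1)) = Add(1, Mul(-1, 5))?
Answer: Rational(-10, 41) ≈ -0.24390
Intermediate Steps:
Function('w')(j, V) = 12 (Function('w')(j, V) = Mul(-3, Add(1, Mul(-1, 5))) = Mul(-3, Add(1, -5)) = Mul(-3, -4) = 12)
Function('r')(D) = -10 (Function('r')(D) = Mul(2, -5) = -10)
Mul(Function('r')(Function('w')(-4, Pow(Add(3, -4), 2))), Pow(41, -1)) = Mul(-10, Pow(41, -1)) = Mul(-10, Rational(1, 41)) = Rational(-10, 41)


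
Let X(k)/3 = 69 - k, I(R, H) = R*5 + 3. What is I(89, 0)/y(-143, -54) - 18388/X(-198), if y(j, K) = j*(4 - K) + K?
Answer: -38465468/1671687 ≈ -23.010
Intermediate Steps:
I(R, H) = 3 + 5*R (I(R, H) = 5*R + 3 = 3 + 5*R)
X(k) = 207 - 3*k (X(k) = 3*(69 - k) = 207 - 3*k)
y(j, K) = K + j*(4 - K)
I(89, 0)/y(-143, -54) - 18388/X(-198) = (3 + 5*89)/(-54 + 4*(-143) - 1*(-54)*(-143)) - 18388/(207 - 3*(-198)) = (3 + 445)/(-54 - 572 - 7722) - 18388/(207 + 594) = 448/(-8348) - 18388/801 = 448*(-1/8348) - 18388*1/801 = -112/2087 - 18388/801 = -38465468/1671687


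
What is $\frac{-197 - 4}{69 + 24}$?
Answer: $- \frac{67}{31} \approx -2.1613$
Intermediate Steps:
$\frac{-197 - 4}{69 + 24} = - \frac{201}{93} = \left(-201\right) \frac{1}{93} = - \frac{67}{31}$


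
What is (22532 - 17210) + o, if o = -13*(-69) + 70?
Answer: 6289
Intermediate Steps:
o = 967 (o = 897 + 70 = 967)
(22532 - 17210) + o = (22532 - 17210) + 967 = 5322 + 967 = 6289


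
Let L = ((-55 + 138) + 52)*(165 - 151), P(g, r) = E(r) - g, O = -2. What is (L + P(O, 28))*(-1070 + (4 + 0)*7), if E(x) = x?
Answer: -2000640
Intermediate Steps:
P(g, r) = r - g
L = 1890 (L = (83 + 52)*14 = 135*14 = 1890)
(L + P(O, 28))*(-1070 + (4 + 0)*7) = (1890 + (28 - 1*(-2)))*(-1070 + (4 + 0)*7) = (1890 + (28 + 2))*(-1070 + 4*7) = (1890 + 30)*(-1070 + 28) = 1920*(-1042) = -2000640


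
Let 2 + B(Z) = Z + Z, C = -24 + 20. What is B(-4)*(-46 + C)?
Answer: 500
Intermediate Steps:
C = -4
B(Z) = -2 + 2*Z (B(Z) = -2 + (Z + Z) = -2 + 2*Z)
B(-4)*(-46 + C) = (-2 + 2*(-4))*(-46 - 4) = (-2 - 8)*(-50) = -10*(-50) = 500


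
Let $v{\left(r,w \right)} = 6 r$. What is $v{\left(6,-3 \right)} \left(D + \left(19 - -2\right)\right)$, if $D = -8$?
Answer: $468$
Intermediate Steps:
$v{\left(6,-3 \right)} \left(D + \left(19 - -2\right)\right) = 6 \cdot 6 \left(-8 + \left(19 - -2\right)\right) = 36 \left(-8 + \left(19 + 2\right)\right) = 36 \left(-8 + 21\right) = 36 \cdot 13 = 468$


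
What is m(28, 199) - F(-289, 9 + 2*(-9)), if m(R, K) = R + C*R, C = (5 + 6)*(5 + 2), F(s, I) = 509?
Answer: 1675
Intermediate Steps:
C = 77 (C = 11*7 = 77)
m(R, K) = 78*R (m(R, K) = R + 77*R = 78*R)
m(28, 199) - F(-289, 9 + 2*(-9)) = 78*28 - 1*509 = 2184 - 509 = 1675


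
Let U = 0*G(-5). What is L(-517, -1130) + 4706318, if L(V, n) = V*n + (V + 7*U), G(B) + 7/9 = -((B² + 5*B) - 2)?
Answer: 5290011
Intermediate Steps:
G(B) = 11/9 - B² - 5*B (G(B) = -7/9 - ((B² + 5*B) - 2) = -7/9 - (-2 + B² + 5*B) = -7/9 + (2 - B² - 5*B) = 11/9 - B² - 5*B)
U = 0 (U = 0*(11/9 - 1*(-5)² - 5*(-5)) = 0*(11/9 - 1*25 + 25) = 0*(11/9 - 25 + 25) = 0*(11/9) = 0)
L(V, n) = V + V*n (L(V, n) = V*n + (V + 7*0) = V*n + (V + 0) = V*n + V = V + V*n)
L(-517, -1130) + 4706318 = -517*(1 - 1130) + 4706318 = -517*(-1129) + 4706318 = 583693 + 4706318 = 5290011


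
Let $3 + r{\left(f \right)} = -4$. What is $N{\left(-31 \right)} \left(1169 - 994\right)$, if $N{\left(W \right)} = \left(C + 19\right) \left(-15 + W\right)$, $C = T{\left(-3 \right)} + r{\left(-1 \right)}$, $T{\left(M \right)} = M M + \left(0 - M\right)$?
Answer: $-193200$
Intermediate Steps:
$T{\left(M \right)} = M^{2} - M$
$r{\left(f \right)} = -7$ ($r{\left(f \right)} = -3 - 4 = -7$)
$C = 5$ ($C = - 3 \left(-1 - 3\right) - 7 = \left(-3\right) \left(-4\right) - 7 = 12 - 7 = 5$)
$N{\left(W \right)} = -360 + 24 W$ ($N{\left(W \right)} = \left(5 + 19\right) \left(-15 + W\right) = 24 \left(-15 + W\right) = -360 + 24 W$)
$N{\left(-31 \right)} \left(1169 - 994\right) = \left(-360 + 24 \left(-31\right)\right) \left(1169 - 994\right) = \left(-360 - 744\right) 175 = \left(-1104\right) 175 = -193200$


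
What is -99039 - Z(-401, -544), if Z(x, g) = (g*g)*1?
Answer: -394975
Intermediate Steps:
Z(x, g) = g**2 (Z(x, g) = g**2*1 = g**2)
-99039 - Z(-401, -544) = -99039 - 1*(-544)**2 = -99039 - 1*295936 = -99039 - 295936 = -394975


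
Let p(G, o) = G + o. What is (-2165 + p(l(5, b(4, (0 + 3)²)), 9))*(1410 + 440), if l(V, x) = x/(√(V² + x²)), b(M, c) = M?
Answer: -3988600 + 7400*√41/41 ≈ -3.9874e+6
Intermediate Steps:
l(V, x) = x/√(V² + x²)
(-2165 + p(l(5, b(4, (0 + 3)²)), 9))*(1410 + 440) = (-2165 + (4/√(5² + 4²) + 9))*(1410 + 440) = (-2165 + (4/√(25 + 16) + 9))*1850 = (-2165 + (4/√41 + 9))*1850 = (-2165 + (4*(√41/41) + 9))*1850 = (-2165 + (4*√41/41 + 9))*1850 = (-2165 + (9 + 4*√41/41))*1850 = (-2156 + 4*√41/41)*1850 = -3988600 + 7400*√41/41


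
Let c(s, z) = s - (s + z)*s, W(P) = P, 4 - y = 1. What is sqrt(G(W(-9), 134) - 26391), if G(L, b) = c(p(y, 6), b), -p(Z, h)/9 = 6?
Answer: 5*I*sqrt(885) ≈ 148.74*I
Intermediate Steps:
y = 3 (y = 4 - 1*1 = 4 - 1 = 3)
p(Z, h) = -54 (p(Z, h) = -9*6 = -54)
c(s, z) = s - s*(s + z)
G(L, b) = -2970 + 54*b (G(L, b) = -54*(1 - 1*(-54) - b) = -54*(1 + 54 - b) = -54*(55 - b) = -2970 + 54*b)
sqrt(G(W(-9), 134) - 26391) = sqrt((-2970 + 54*134) - 26391) = sqrt((-2970 + 7236) - 26391) = sqrt(4266 - 26391) = sqrt(-22125) = 5*I*sqrt(885)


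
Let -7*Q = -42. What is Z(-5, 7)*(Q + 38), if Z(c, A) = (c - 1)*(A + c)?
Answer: -528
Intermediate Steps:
Q = 6 (Q = -⅐*(-42) = 6)
Z(c, A) = (-1 + c)*(A + c)
Z(-5, 7)*(Q + 38) = ((-5)² - 1*7 - 1*(-5) + 7*(-5))*(6 + 38) = (25 - 7 + 5 - 35)*44 = -12*44 = -528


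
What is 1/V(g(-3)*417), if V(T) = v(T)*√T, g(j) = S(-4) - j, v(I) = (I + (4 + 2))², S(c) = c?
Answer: -I*√417/70440057 ≈ -2.899e-7*I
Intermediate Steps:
v(I) = (6 + I)² (v(I) = (I + 6)² = (6 + I)²)
g(j) = -4 - j
V(T) = √T*(6 + T)² (V(T) = (6 + T)²*√T = √T*(6 + T)²)
1/V(g(-3)*417) = 1/(√((-4 - 1*(-3))*417)*(6 + (-4 - 1*(-3))*417)²) = 1/(√((-4 + 3)*417)*(6 + (-4 + 3)*417)²) = 1/(√(-1*417)*(6 - 1*417)²) = 1/(√(-417)*(6 - 417)²) = 1/((I*√417)*(-411)²) = 1/((I*√417)*168921) = 1/(168921*I*√417) = -I*√417/70440057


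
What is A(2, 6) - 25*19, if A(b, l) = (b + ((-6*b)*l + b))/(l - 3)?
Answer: -1493/3 ≈ -497.67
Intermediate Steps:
A(b, l) = (2*b - 6*b*l)/(-3 + l) (A(b, l) = (b + (-6*b*l + b))/(-3 + l) = (b + (b - 6*b*l))/(-3 + l) = (2*b - 6*b*l)/(-3 + l))
A(2, 6) - 25*19 = 2*2*(1 - 3*6)/(-3 + 6) - 25*19 = 2*2*(1 - 18)/3 - 475 = 2*2*(⅓)*(-17) - 475 = -68/3 - 475 = -1493/3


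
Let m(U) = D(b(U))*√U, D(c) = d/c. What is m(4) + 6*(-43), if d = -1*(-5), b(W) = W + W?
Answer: -1027/4 ≈ -256.75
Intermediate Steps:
b(W) = 2*W
d = 5
D(c) = 5/c
m(U) = 5/(2*√U) (m(U) = (5/((2*U)))*√U = (5*(1/(2*U)))*√U = (5/(2*U))*√U = 5/(2*√U))
m(4) + 6*(-43) = 5/(2*√4) + 6*(-43) = (5/2)*(½) - 258 = 5/4 - 258 = -1027/4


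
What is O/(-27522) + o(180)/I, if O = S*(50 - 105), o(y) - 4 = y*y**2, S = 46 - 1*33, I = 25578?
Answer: 810740921/3555342 ≈ 228.03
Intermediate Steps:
S = 13 (S = 46 - 33 = 13)
o(y) = 4 + y**3 (o(y) = 4 + y*y**2 = 4 + y**3)
O = -715 (O = 13*(50 - 105) = 13*(-55) = -715)
O/(-27522) + o(180)/I = -715/(-27522) + (4 + 180**3)/25578 = -715*(-1/27522) + (4 + 5832000)*(1/25578) = 65/2502 + 5832004*(1/25578) = 65/2502 + 2916002/12789 = 810740921/3555342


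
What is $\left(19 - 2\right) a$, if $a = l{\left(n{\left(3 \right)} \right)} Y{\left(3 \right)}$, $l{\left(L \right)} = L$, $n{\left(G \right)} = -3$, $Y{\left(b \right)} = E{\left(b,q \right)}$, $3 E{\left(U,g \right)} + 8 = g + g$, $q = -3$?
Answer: $238$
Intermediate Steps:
$E{\left(U,g \right)} = - \frac{8}{3} + \frac{2 g}{3}$ ($E{\left(U,g \right)} = - \frac{8}{3} + \frac{g + g}{3} = - \frac{8}{3} + \frac{2 g}{3}$)
$Y{\left(b \right)} = - \frac{14}{3}$ ($Y{\left(b \right)} = - \frac{8}{3} + \frac{2}{3} \left(-3\right) = - \frac{8}{3} - 2 = - \frac{14}{3}$)
$a = 14$ ($a = \left(-3\right) \left(- \frac{14}{3}\right) = 14$)
$\left(19 - 2\right) a = \left(19 - 2\right) 14 = 17 \cdot 14 = 238$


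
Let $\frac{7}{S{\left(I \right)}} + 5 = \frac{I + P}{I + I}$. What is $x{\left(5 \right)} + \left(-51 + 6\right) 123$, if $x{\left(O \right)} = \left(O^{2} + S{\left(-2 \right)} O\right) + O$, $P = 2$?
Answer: $-5512$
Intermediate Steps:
$S{\left(I \right)} = \frac{7}{-5 + \frac{2 + I}{2 I}}$ ($S{\left(I \right)} = \frac{7}{-5 + \frac{I + 2}{I + I}} = \frac{7}{-5 + \frac{2 + I}{2 I}}$)
$x{\left(O \right)} = O^{2} - \frac{2 O}{5}$ ($x{\left(O \right)} = \left(O^{2} + \left(-14\right) \left(-2\right) \frac{1}{-2 + 9 \left(-2\right)} O\right) + O = \left(O^{2} + \left(-14\right) \left(-2\right) \frac{1}{-2 - 18} O\right) + O = \left(O^{2} + \left(-14\right) \left(-2\right) \frac{1}{-20} O\right) + O = \left(O^{2} + \left(-14\right) \left(-2\right) \left(- \frac{1}{20}\right) O\right) + O = \left(O^{2} - \frac{7 O}{5}\right) + O = O^{2} - \frac{2 O}{5}$)
$x{\left(5 \right)} + \left(-51 + 6\right) 123 = \frac{1}{5} \cdot 5 \left(-2 + 5 \cdot 5\right) + \left(-51 + 6\right) 123 = \frac{1}{5} \cdot 5 \left(-2 + 25\right) - 5535 = \frac{1}{5} \cdot 5 \cdot 23 - 5535 = 23 - 5535 = -5512$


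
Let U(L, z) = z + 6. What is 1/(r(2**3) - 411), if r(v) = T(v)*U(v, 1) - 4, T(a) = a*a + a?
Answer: 1/89 ≈ 0.011236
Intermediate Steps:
U(L, z) = 6 + z
T(a) = a + a**2 (T(a) = a**2 + a = a + a**2)
r(v) = -4 + 7*v*(1 + v) (r(v) = (v*(1 + v))*(6 + 1) - 4 = (v*(1 + v))*7 - 4 = 7*v*(1 + v) - 4 = -4 + 7*v*(1 + v))
1/(r(2**3) - 411) = 1/((-4 + 7*2**3*(1 + 2**3)) - 411) = 1/((-4 + 7*8*(1 + 8)) - 411) = 1/((-4 + 7*8*9) - 411) = 1/((-4 + 504) - 411) = 1/(500 - 411) = 1/89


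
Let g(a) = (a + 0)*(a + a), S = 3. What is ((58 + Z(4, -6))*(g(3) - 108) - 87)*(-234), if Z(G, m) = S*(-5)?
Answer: 925938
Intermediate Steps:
Z(G, m) = -15 (Z(G, m) = 3*(-5) = -15)
g(a) = 2*a² (g(a) = a*(2*a) = 2*a²)
((58 + Z(4, -6))*(g(3) - 108) - 87)*(-234) = ((58 - 15)*(2*3² - 108) - 87)*(-234) = (43*(2*9 - 108) - 87)*(-234) = (43*(18 - 108) - 87)*(-234) = (43*(-90) - 87)*(-234) = (-3870 - 87)*(-234) = -3957*(-234) = 925938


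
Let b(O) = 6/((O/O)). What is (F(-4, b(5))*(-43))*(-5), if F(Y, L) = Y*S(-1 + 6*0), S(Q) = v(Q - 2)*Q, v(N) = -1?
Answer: -860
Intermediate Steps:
b(O) = 6 (b(O) = 6/1 = 6*1 = 6)
S(Q) = -Q
F(Y, L) = Y (F(Y, L) = Y*(-(-1 + 6*0)) = Y*(-(-1 + 0)) = Y*(-1*(-1)) = Y*1 = Y)
(F(-4, b(5))*(-43))*(-5) = -4*(-43)*(-5) = 172*(-5) = -860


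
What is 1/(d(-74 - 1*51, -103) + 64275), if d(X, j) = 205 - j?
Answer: 1/64583 ≈ 1.5484e-5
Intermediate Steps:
1/(d(-74 - 1*51, -103) + 64275) = 1/((205 - 1*(-103)) + 64275) = 1/((205 + 103) + 64275) = 1/(308 + 64275) = 1/64583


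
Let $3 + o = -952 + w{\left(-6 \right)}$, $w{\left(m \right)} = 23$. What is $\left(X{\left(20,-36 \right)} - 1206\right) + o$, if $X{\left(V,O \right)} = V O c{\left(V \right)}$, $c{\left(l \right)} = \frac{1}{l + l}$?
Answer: $-2156$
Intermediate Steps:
$c{\left(l \right)} = \frac{1}{2 l}$
$X{\left(V,O \right)} = \frac{O}{2}$ ($X{\left(V,O \right)} = V O \frac{1}{2 V} = O V \frac{1}{2 V} = \frac{O}{2}$)
$o = -932$ ($o = -3 + \left(-952 + 23\right) = -3 - 929 = -932$)
$\left(X{\left(20,-36 \right)} - 1206\right) + o = \left(\frac{1}{2} \left(-36\right) - 1206\right) - 932 = \left(-18 - 1206\right) - 932 = -1224 - 932 = -2156$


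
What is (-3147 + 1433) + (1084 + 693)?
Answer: 63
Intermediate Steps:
(-3147 + 1433) + (1084 + 693) = -1714 + 1777 = 63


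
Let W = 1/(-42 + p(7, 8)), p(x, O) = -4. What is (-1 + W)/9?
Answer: -47/414 ≈ -0.11353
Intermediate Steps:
W = -1/46 (W = 1/(-42 - 4) = 1/(-46) = -1/46 ≈ -0.021739)
(-1 + W)/9 = (-1 - 1/46)/9 = -47/46*⅑ = -47/414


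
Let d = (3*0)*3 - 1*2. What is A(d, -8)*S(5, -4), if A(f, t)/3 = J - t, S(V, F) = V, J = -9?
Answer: -15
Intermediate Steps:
d = -2 (d = 0*3 - 2 = 0 - 2 = -2)
A(f, t) = -27 - 3*t (A(f, t) = 3*(-9 - t) = -27 - 3*t)
A(d, -8)*S(5, -4) = (-27 - 3*(-8))*5 = (-27 + 24)*5 = -3*5 = -15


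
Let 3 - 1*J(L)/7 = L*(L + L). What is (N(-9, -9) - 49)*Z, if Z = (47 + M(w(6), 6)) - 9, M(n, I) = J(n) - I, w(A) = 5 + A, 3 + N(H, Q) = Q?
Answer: 100101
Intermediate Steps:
J(L) = 21 - 14*L**2 (J(L) = 21 - 7*L*(L + L) = 21 - 7*L*2*L = 21 - 14*L**2)
N(H, Q) = -3 + Q
M(n, I) = 21 - I - 14*n**2 (M(n, I) = (21 - 14*n**2) - I = 21 - I - 14*n**2)
Z = -1641 (Z = (47 + (21 - 1*6 - 14*(5 + 6)**2)) - 9 = (47 + (21 - 6 - 14*11**2)) - 9 = (47 + (21 - 6 - 14*121)) - 9 = (47 + (21 - 6 - 1694)) - 9 = (47 - 1679) - 9 = -1632 - 9 = -1641)
(N(-9, -9) - 49)*Z = ((-3 - 9) - 49)*(-1641) = (-12 - 49)*(-1641) = -61*(-1641) = 100101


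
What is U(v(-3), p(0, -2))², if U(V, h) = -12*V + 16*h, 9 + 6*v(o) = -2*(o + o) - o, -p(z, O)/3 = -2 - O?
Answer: 144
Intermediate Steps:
p(z, O) = 6 + 3*O (p(z, O) = -3*(-2 - O) = 6 + 3*O)
v(o) = -3/2 - 5*o/6 (v(o) = -3/2 + (-2*(o + o) - o)/6 = -3/2 + (-4*o - o)/6 = -3/2 + (-5*o)/6 = -3/2 - 5*o/6)
U(v(-3), p(0, -2))² = (-12*(-3/2 - ⅚*(-3)) + 16*(6 + 3*(-2)))² = (-12*(-3/2 + 5/2) + 16*(6 - 6))² = (-12*1 + 16*0)² = (-12 + 0)² = (-12)² = 144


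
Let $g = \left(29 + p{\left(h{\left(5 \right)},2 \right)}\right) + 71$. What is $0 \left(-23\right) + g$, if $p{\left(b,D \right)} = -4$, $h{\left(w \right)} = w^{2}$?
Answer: $96$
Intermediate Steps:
$g = 96$ ($g = \left(29 - 4\right) + 71 = 25 + 71 = 96$)
$0 \left(-23\right) + g = 0 \left(-23\right) + 96 = 0 + 96 = 96$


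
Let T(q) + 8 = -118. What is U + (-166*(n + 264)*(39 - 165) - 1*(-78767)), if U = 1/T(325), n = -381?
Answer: -298419031/126 ≈ -2.3684e+6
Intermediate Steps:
T(q) = -126 (T(q) = -8 - 118 = -126)
U = -1/126 (U = 1/(-126) = -1/126 ≈ -0.0079365)
U + (-166*(n + 264)*(39 - 165) - 1*(-78767)) = -1/126 + (-166*(-381 + 264)*(39 - 165) - 1*(-78767)) = -1/126 + (-(-19422)*(-126) + 78767) = -1/126 + (-166*14742 + 78767) = -1/126 + (-2447172 + 78767) = -1/126 - 2368405 = -298419031/126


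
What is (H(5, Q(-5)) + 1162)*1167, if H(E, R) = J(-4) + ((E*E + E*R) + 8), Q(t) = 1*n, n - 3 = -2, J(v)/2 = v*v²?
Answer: 1251024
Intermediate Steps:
J(v) = 2*v³ (J(v) = 2*(v*v²) = 2*v³)
n = 1 (n = 3 - 2 = 1)
Q(t) = 1 (Q(t) = 1*1 = 1)
H(E, R) = -120 + E² + E*R (H(E, R) = 2*(-4)³ + ((E*E + E*R) + 8) = 2*(-64) + ((E² + E*R) + 8) = -128 + (8 + E² + E*R) = -120 + E² + E*R)
(H(5, Q(-5)) + 1162)*1167 = ((-120 + 5² + 5*1) + 1162)*1167 = ((-120 + 25 + 5) + 1162)*1167 = (-90 + 1162)*1167 = 1072*1167 = 1251024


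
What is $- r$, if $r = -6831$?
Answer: $6831$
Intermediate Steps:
$- r = \left(-1\right) \left(-6831\right) = 6831$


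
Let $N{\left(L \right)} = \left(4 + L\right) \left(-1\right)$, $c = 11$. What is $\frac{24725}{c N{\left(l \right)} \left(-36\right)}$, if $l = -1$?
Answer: $\frac{24725}{1188} \approx 20.812$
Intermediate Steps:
$N{\left(L \right)} = -4 - L$
$\frac{24725}{c N{\left(l \right)} \left(-36\right)} = \frac{24725}{11 \left(-4 - -1\right) \left(-36\right)} = \frac{24725}{11 \left(-4 + 1\right) \left(-36\right)} = \frac{24725}{11 \left(-3\right) \left(-36\right)} = \frac{24725}{\left(-33\right) \left(-36\right)} = \frac{24725}{1188}$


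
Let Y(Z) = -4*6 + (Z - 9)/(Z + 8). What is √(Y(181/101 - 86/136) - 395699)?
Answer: I*√1566093891525086/62909 ≈ 629.07*I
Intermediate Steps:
Y(Z) = -24 + (-9 + Z)/(8 + Z)
√(Y(181/101 - 86/136) - 395699) = √((-201 - 23*(181/101 - 86/136))/(8 + (181/101 - 86/136)) - 395699) = √((-201 - 23*(181*(1/101) - 86*1/136))/(8 + (181*(1/101) - 86*1/136)) - 395699) = √((-201 - 23*(181/101 - 43/68))/(8 + (181/101 - 43/68)) - 395699) = √((-201 - 23*7965/6868)/(8 + 7965/6868) - 395699) = √((-201 - 183195/6868)/(62909/6868) - 395699) = √((6868/62909)*(-1563663/6868) - 395699) = √(-1563663/62909 - 395699) = √(-24894592054/62909) = I*√1566093891525086/62909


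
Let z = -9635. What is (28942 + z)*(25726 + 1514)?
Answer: 525922680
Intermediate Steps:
(28942 + z)*(25726 + 1514) = (28942 - 9635)*(25726 + 1514) = 19307*27240 = 525922680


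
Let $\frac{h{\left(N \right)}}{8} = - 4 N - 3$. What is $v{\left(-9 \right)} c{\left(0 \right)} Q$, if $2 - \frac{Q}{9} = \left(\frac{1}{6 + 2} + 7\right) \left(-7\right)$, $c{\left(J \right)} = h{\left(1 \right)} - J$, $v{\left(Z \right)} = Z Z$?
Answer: $-2117745$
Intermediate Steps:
$v{\left(Z \right)} = Z^{2}$
$h{\left(N \right)} = -24 - 32 N$ ($h{\left(N \right)} = 8 \left(- 4 N - 3\right) = 8 \left(-3 - 4 N\right) = -24 - 32 N$)
$c{\left(J \right)} = -56 - J$ ($c{\left(J \right)} = \left(-24 - 32\right) - J = -56 - J$)
$Q = \frac{3735}{8}$ ($Q = 18 - 9 \left(\frac{1}{6 + 2} + 7\right) \left(-7\right) = 18 - 9 \left(\frac{1}{8} + 7\right) \left(-7\right) = 18 - 9 \cdot \frac{57}{8} \left(-7\right) = 18 - - \frac{3591}{8} = 18 + \frac{3591}{8} = \frac{3735}{8} \approx 466.88$)
$v{\left(-9 \right)} c{\left(0 \right)} Q = \left(-9\right)^{2} \left(-56 - 0\right) \frac{3735}{8} = 81 \left(-56 + 0\right) \frac{3735}{8} = 81 \left(-56\right) \frac{3735}{8} = \left(-4536\right) \frac{3735}{8} = -2117745$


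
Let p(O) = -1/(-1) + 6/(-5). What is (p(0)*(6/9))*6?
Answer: -⅘ ≈ -0.80000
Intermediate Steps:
p(O) = -⅕ (p(O) = -1*(-1) + 6*(-⅕) = 1 - 6/5 = -⅕)
(p(0)*(6/9))*6 = -6/(5*9)*6 = -⅕*⅔*6 = -2/15*6 = -⅘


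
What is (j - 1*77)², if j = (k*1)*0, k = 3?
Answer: 5929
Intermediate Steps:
j = 0 (j = (3*1)*0 = 3*0 = 0)
(j - 1*77)² = (0 - 1*77)² = (0 - 77)² = (-77)² = 5929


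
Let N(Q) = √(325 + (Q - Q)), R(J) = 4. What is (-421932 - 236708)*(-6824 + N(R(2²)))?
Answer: 4494559360 - 3293200*√13 ≈ 4.4827e+9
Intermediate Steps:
N(Q) = 5*√13 (N(Q) = √(325 + 0) = √325 = 5*√13)
(-421932 - 236708)*(-6824 + N(R(2²))) = (-421932 - 236708)*(-6824 + 5*√13) = -658640*(-6824 + 5*√13) = 4494559360 - 3293200*√13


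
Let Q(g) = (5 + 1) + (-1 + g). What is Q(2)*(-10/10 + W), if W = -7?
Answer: -56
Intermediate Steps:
Q(g) = 5 + g (Q(g) = 6 + (-1 + g) = 5 + g)
Q(2)*(-10/10 + W) = (5 + 2)*(-10/10 - 7) = 7*(-10*1/10 - 7) = 7*(-1 - 7) = 7*(-8) = -56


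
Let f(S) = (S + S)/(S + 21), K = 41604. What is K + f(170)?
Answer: 7946704/191 ≈ 41606.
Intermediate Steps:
f(S) = 2*S/(21 + S) (f(S) = (2*S)/(21 + S) = 2*S/(21 + S))
K + f(170) = 41604 + 2*170/(21 + 170) = 41604 + 2*170/191 = 41604 + 2*170*(1/191) = 41604 + 340/191 = 7946704/191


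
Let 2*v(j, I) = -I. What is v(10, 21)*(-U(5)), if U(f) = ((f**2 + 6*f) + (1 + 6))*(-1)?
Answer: -651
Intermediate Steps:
v(j, I) = -I/2 (v(j, I) = (-I)/2 = -I/2)
U(f) = -7 - f**2 - 6*f (U(f) = ((f**2 + 6*f) + 7)*(-1) = (7 + f**2 + 6*f)*(-1) = -7 - f**2 - 6*f)
v(10, 21)*(-U(5)) = (-1/2*21)*(-(-7 - 1*5**2 - 6*5)) = -(-21)*(-7 - 1*25 - 30)/2 = -(-21)*(-7 - 25 - 30)/2 = -(-21)*(-62)/2 = -21/2*62 = -651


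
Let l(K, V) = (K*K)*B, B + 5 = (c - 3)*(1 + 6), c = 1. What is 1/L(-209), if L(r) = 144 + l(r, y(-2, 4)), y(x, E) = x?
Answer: -1/829795 ≈ -1.2051e-6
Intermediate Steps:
B = -19 (B = -5 + (1 - 3)*(1 + 6) = -5 - 2*7 = -5 - 14 = -19)
l(K, V) = -19*K² (l(K, V) = (K*K)*(-19) = K²*(-19) = -19*K²)
L(r) = 144 - 19*r²
1/L(-209) = 1/(144 - 19*(-209)²) = 1/(144 - 19*43681) = 1/(144 - 829939) = 1/(-829795) = -1/829795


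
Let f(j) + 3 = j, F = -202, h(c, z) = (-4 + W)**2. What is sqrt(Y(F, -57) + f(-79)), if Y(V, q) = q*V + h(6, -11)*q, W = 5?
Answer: 5*sqrt(455) ≈ 106.65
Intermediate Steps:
h(c, z) = 1 (h(c, z) = (-4 + 5)**2 = 1**2 = 1)
f(j) = -3 + j
Y(V, q) = q + V*q (Y(V, q) = q*V + 1*q = V*q + q = q + V*q)
sqrt(Y(F, -57) + f(-79)) = sqrt(-57*(1 - 202) + (-3 - 79)) = sqrt(-57*(-201) - 82) = sqrt(11457 - 82) = sqrt(11375) = 5*sqrt(455)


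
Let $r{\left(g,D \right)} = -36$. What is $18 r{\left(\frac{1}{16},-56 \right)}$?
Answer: $-648$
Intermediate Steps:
$18 r{\left(\frac{1}{16},-56 \right)} = 18 \left(-36\right) = -648$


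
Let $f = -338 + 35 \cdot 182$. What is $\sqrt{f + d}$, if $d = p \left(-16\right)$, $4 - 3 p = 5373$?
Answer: $\frac{40 \sqrt{195}}{3} \approx 186.19$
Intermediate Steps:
$p = - \frac{5369}{3}$ ($p = \frac{4}{3} - 1791 = - \frac{5369}{3} \approx -1789.7$)
$d = \frac{85904}{3}$ ($d = \left(- \frac{5369}{3}\right) \left(-16\right) = \frac{85904}{3} \approx 28635.0$)
$f = 6032$ ($f = -338 + 6370 = 6032$)
$\sqrt{f + d} = \sqrt{6032 + \frac{85904}{3}} = \sqrt{\frac{104000}{3}} = \frac{40 \sqrt{195}}{3}$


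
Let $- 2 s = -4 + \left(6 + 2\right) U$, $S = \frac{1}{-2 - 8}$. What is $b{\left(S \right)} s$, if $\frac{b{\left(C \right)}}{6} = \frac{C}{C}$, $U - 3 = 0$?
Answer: $-60$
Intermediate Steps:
$U = 3$ ($U = 3 + 0 = 3$)
$S = - \frac{1}{10}$ ($S = \frac{1}{-10} = - \frac{1}{10} \approx -0.1$)
$b{\left(C \right)} = 6$ ($b{\left(C \right)} = 6 \frac{C}{C} = 6 \cdot 1 = 6$)
$s = -10$ ($s = - \frac{-4 + \left(6 + 2\right) 3}{2} = - \frac{-4 + 8 \cdot 3}{2} = - \frac{-4 + 24}{2} = \left(- \frac{1}{2}\right) 20 = -10$)
$b{\left(S \right)} s = 6 \left(-10\right) = -60$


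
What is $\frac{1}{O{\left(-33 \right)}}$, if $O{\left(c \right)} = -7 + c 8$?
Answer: $- \frac{1}{271} \approx -0.00369$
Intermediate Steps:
$O{\left(c \right)} = -7 + 8 c$
$\frac{1}{O{\left(-33 \right)}} = \frac{1}{-7 + 8 \left(-33\right)} = \frac{1}{-7 - 264} = \frac{1}{-271} = - \frac{1}{271}$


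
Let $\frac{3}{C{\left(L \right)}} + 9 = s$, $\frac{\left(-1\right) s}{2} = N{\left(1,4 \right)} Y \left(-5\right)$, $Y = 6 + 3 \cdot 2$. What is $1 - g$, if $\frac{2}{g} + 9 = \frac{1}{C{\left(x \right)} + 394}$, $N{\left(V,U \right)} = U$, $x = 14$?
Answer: $\frac{340146}{278287} \approx 1.2223$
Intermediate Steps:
$Y = 12$ ($Y = 6 + 6 = 12$)
$s = 480$ ($s = - 2 \cdot 4 \cdot 12 \left(-5\right) = - 2 \cdot 48 \left(-5\right) = \left(-2\right) \left(-240\right) = 480$)
$C{\left(L \right)} = \frac{1}{157}$ ($C{\left(L \right)} = \frac{3}{-9 + 480} = \frac{3}{471} = 3 \cdot \frac{1}{471} = \frac{1}{157}$)
$g = - \frac{61859}{278287}$ ($g = \frac{2}{-9 + \frac{1}{\frac{1}{157} + 394}} = \frac{2}{-9 + \frac{1}{\frac{61859}{157}}} = \frac{2}{-9 + \frac{157}{61859}} = \frac{2}{- \frac{556574}{61859}} = 2 \left(- \frac{61859}{556574}\right) = - \frac{61859}{278287} \approx -0.22228$)
$1 - g = 1 - - \frac{61859}{278287} = 1 + \frac{61859}{278287} = \frac{340146}{278287}$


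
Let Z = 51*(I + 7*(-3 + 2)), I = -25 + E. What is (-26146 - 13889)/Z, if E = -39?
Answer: 785/71 ≈ 11.056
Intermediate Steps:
I = -64 (I = -25 - 39 = -64)
Z = -3621 (Z = 51*(-64 + 7*(-3 + 2)) = 51*(-64 + 7*(-1)) = 51*(-64 - 7) = 51*(-71) = -3621)
(-26146 - 13889)/Z = (-26146 - 13889)/(-3621) = -40035*(-1/3621) = 785/71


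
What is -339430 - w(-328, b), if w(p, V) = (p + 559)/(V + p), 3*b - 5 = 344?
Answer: -215537357/635 ≈ -3.3943e+5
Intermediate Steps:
b = 349/3 (b = 5/3 + (⅓)*344 = 5/3 + 344/3 = 349/3 ≈ 116.33)
w(p, V) = (559 + p)/(V + p)
-339430 - w(-328, b) = -339430 - (559 - 328)/(349/3 - 328) = -339430 - 231/(-635/3) = -339430 - (-3)*231/635 = -339430 - 1*(-693/635) = -339430 + 693/635 = -215537357/635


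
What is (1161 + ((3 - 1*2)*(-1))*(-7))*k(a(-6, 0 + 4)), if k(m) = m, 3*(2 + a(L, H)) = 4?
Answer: -2336/3 ≈ -778.67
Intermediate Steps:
a(L, H) = -2/3 (a(L, H) = -2 + (1/3)*4 = -2 + 4/3 = -2/3)
(1161 + ((3 - 1*2)*(-1))*(-7))*k(a(-6, 0 + 4)) = (1161 + ((3 - 1*2)*(-1))*(-7))*(-2/3) = (1161 + ((3 - 2)*(-1))*(-7))*(-2/3) = (1161 + (1*(-1))*(-7))*(-2/3) = (1161 - 1*(-7))*(-2/3) = (1161 + 7)*(-2/3) = 1168*(-2/3) = -2336/3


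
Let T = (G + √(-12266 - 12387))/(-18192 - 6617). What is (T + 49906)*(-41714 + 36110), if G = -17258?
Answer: -6938509728048/24809 + 5604*I*√24653/24809 ≈ -2.7968e+8 + 35.467*I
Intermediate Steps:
T = 17258/24809 - I*√24653/24809 (T = (-17258 + √(-12266 - 12387))/(-18192 - 6617) = (-17258 + √(-24653))/(-24809) = (-17258 + I*√24653)*(-1/24809) = 17258/24809 - I*√24653/24809 ≈ 0.69563 - 0.0063289*I)
(T + 49906)*(-41714 + 36110) = ((17258/24809 - I*√24653/24809) + 49906)*(-41714 + 36110) = (1238135212/24809 - I*√24653/24809)*(-5604) = -6938509728048/24809 + 5604*I*√24653/24809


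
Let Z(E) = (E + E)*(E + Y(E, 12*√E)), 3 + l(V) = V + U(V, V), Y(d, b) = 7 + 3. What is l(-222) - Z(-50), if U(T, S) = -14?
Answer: -4239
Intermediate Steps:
Y(d, b) = 10
l(V) = -17 + V (l(V) = -3 + (V - 14) = -3 + (-14 + V) = -17 + V)
Z(E) = 2*E*(10 + E) (Z(E) = (E + E)*(E + 10) = (2*E)*(10 + E) = 2*E*(10 + E))
l(-222) - Z(-50) = (-17 - 222) - 2*(-50)*(10 - 50) = -239 - 2*(-50)*(-40) = -239 - 1*4000 = -239 - 4000 = -4239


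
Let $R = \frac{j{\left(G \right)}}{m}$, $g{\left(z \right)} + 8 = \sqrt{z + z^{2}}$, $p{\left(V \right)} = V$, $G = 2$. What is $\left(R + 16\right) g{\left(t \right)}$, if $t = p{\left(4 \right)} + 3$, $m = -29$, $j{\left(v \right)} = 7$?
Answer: $- \frac{3656}{29} + \frac{914 \sqrt{14}}{29} \approx -8.1422$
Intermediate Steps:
$t = 7$ ($t = 4 + 3 = 7$)
$g{\left(z \right)} = -8 + \sqrt{z + z^{2}}$
$R = - \frac{7}{29}$ ($R = \frac{7}{-29} = 7 \left(- \frac{1}{29}\right) = - \frac{7}{29} \approx -0.24138$)
$\left(R + 16\right) g{\left(t \right)} = \left(- \frac{7}{29} + 16\right) \left(-8 + \sqrt{7 \left(1 + 7\right)}\right) = \frac{457 \left(-8 + \sqrt{7 \cdot 8}\right)}{29} = \frac{457 \left(-8 + \sqrt{56}\right)}{29} = \frac{457 \left(-8 + 2 \sqrt{14}\right)}{29} = - \frac{3656}{29} + \frac{914 \sqrt{14}}{29}$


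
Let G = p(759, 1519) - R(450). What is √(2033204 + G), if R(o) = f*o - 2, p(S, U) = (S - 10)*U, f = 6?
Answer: √3168237 ≈ 1780.0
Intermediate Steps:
p(S, U) = U*(-10 + S) (p(S, U) = (-10 + S)*U = U*(-10 + S))
R(o) = -2 + 6*o (R(o) = 6*o - 2 = -2 + 6*o)
G = 1135033 (G = 1519*(-10 + 759) - (-2 + 6*450) = 1519*749 - (-2 + 2700) = 1137731 - 1*2698 = 1137731 - 2698 = 1135033)
√(2033204 + G) = √(2033204 + 1135033) = √3168237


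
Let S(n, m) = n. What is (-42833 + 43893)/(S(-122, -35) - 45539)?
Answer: -1060/45661 ≈ -0.023215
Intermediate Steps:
(-42833 + 43893)/(S(-122, -35) - 45539) = (-42833 + 43893)/(-122 - 45539) = 1060/(-45661) = 1060*(-1/45661) = -1060/45661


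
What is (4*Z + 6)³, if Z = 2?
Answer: 2744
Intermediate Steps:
(4*Z + 6)³ = (4*2 + 6)³ = (8 + 6)³ = 14³ = 2744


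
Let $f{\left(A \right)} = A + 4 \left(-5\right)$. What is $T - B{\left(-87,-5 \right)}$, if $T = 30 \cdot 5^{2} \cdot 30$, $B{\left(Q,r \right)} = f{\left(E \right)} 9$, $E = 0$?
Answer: $22680$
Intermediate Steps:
$f{\left(A \right)} = -20 + A$ ($f{\left(A \right)} = A - 20 = -20 + A$)
$B{\left(Q,r \right)} = -180$ ($B{\left(Q,r \right)} = \left(-20 + 0\right) 9 = \left(-20\right) 9 = -180$)
$T = 22500$ ($T = 30 \cdot 25 \cdot 30 = 750 \cdot 30 = 22500$)
$T - B{\left(-87,-5 \right)} = 22500 - -180 = 22500 + 180 = 22680$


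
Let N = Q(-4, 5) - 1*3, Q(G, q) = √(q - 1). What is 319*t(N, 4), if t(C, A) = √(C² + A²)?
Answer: 319*√17 ≈ 1315.3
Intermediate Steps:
Q(G, q) = √(-1 + q)
N = -1 (N = √(-1 + 5) - 1*3 = √4 - 3 = 2 - 3 = -1)
t(C, A) = √(A² + C²)
319*t(N, 4) = 319*√(4² + (-1)²) = 319*√(16 + 1) = 319*√17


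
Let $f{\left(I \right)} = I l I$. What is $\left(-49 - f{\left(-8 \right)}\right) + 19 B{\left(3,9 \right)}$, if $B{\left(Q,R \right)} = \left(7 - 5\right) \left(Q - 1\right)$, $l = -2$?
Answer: $155$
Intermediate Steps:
$B{\left(Q,R \right)} = -2 + 2 Q$ ($B{\left(Q,R \right)} = 2 \left(-1 + Q\right) = -2 + 2 Q$)
$f{\left(I \right)} = - 2 I^{2}$ ($f{\left(I \right)} = I \left(-2\right) I = - 2 I I = - 2 I^{2}$)
$\left(-49 - f{\left(-8 \right)}\right) + 19 B{\left(3,9 \right)} = \left(-49 - - 2 \left(-8\right)^{2}\right) + 19 \left(-2 + 2 \cdot 3\right) = \left(-49 - \left(-2\right) 64\right) + 19 \left(-2 + 6\right) = \left(-49 - -128\right) + 19 \cdot 4 = \left(-49 + 128\right) + 76 = 79 + 76 = 155$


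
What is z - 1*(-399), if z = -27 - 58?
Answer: 314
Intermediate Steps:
z = -85
z - 1*(-399) = -85 - 1*(-399) = -85 + 399 = 314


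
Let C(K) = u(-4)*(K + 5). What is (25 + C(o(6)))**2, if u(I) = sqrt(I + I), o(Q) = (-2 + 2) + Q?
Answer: -343 + 1100*I*sqrt(2) ≈ -343.0 + 1555.6*I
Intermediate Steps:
o(Q) = Q (o(Q) = 0 + Q = Q)
u(I) = sqrt(2)*sqrt(I) (u(I) = sqrt(2*I) = sqrt(2)*sqrt(I))
C(K) = 2*I*sqrt(2)*(5 + K) (C(K) = (sqrt(2)*sqrt(-4))*(K + 5) = (sqrt(2)*(2*I))*(5 + K) = (2*I*sqrt(2))*(5 + K) = 2*I*sqrt(2)*(5 + K))
(25 + C(o(6)))**2 = (25 + 2*I*sqrt(2)*(5 + 6))**2 = (25 + 2*I*sqrt(2)*11)**2 = (25 + 22*I*sqrt(2))**2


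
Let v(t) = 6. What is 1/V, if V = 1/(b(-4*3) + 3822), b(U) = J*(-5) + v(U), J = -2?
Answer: 3838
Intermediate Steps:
b(U) = 16 (b(U) = -2*(-5) + 6 = 10 + 6 = 16)
V = 1/3838 (V = 1/(16 + 3822) = 1/3838 ≈ 0.00026055)
1/V = 1/(1/3838) = 3838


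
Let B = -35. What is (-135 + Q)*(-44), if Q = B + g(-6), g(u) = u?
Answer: 7744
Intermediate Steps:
Q = -41 (Q = -35 - 6 = -41)
(-135 + Q)*(-44) = (-135 - 41)*(-44) = -176*(-44) = 7744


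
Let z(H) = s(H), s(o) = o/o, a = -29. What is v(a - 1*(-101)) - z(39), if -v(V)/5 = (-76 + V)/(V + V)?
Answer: -31/36 ≈ -0.86111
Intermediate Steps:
v(V) = -5*(-76 + V)/(2*V) (v(V) = -5*(-76 + V)/(V + V) = -5*(-76 + V)/(2*V))
s(o) = 1
z(H) = 1
v(a - 1*(-101)) - z(39) = (-5/2 + 190/(-29 - 1*(-101))) - 1*1 = (-5/2 + 190/(-29 + 101)) - 1 = (-5/2 + 190/72) - 1 = (-5/2 + 190*(1/72)) - 1 = (-5/2 + 95/36) - 1 = 5/36 - 1 = -31/36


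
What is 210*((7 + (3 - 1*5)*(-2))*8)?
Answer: 18480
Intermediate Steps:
210*((7 + (3 - 1*5)*(-2))*8) = 210*((7 + (3 - 5)*(-2))*8) = 210*((7 - 2*(-2))*8) = 210*((7 + 4)*8) = 210*(11*8) = 210*88 = 18480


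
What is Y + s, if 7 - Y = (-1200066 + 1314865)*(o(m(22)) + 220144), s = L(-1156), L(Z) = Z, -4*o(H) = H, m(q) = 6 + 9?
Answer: -101087526835/4 ≈ -2.5272e+10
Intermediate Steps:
m(q) = 15
o(H) = -H/4
s = -1156
Y = -101087522211/4 (Y = 7 - (-1200066 + 1314865)*(-1/4*15 + 220144) = 7 - 114799*(-15/4 + 220144) = 7 - 114799*880561/4 = 7 - 1*101087522239/4 = 7 - 101087522239/4 = -101087522211/4 ≈ -2.5272e+10)
Y + s = -101087522211/4 - 1156 = -101087526835/4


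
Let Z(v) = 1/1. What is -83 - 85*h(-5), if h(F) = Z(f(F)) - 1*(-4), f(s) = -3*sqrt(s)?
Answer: -508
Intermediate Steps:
Z(v) = 1
h(F) = 5 (h(F) = 1 - 1*(-4) = 1 + 4 = 5)
-83 - 85*h(-5) = -83 - 85*5 = -83 - 425 = -508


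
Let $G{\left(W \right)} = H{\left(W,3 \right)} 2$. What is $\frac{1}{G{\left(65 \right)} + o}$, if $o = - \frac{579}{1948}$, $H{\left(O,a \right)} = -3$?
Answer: $- \frac{1948}{12267} \approx -0.1588$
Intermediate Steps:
$o = - \frac{579}{1948}$ ($o = \left(-579\right) \frac{1}{1948} = - \frac{579}{1948} \approx -0.29723$)
$G{\left(W \right)} = -6$ ($G{\left(W \right)} = \left(-3\right) 2 = -6$)
$\frac{1}{G{\left(65 \right)} + o} = \frac{1}{-6 - \frac{579}{1948}} = \frac{1}{- \frac{12267}{1948}} = - \frac{1948}{12267}$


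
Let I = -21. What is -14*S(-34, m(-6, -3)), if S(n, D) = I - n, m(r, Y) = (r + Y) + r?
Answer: -182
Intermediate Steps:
m(r, Y) = Y + 2*r (m(r, Y) = (Y + r) + r = Y + 2*r)
S(n, D) = -21 - n
-14*S(-34, m(-6, -3)) = -14*(-21 - 1*(-34)) = -14*(-21 + 34) = -14*13 = -182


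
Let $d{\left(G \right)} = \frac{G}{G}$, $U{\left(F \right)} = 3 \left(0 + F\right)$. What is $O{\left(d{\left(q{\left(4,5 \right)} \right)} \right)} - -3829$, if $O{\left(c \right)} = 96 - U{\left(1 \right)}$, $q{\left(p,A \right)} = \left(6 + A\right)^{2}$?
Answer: $3922$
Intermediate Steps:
$U{\left(F \right)} = 3 F$
$d{\left(G \right)} = 1$
$O{\left(c \right)} = 93$ ($O{\left(c \right)} = 96 - 3 \cdot 1 = 96 - 3 = 93$)
$O{\left(d{\left(q{\left(4,5 \right)} \right)} \right)} - -3829 = 93 - -3829 = 93 + 3829 = 3922$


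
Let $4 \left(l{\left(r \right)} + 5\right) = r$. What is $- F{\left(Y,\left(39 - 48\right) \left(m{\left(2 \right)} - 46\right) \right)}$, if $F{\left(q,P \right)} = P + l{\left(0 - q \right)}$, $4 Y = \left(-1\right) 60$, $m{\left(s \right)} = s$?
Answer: $- \frac{1579}{4} \approx -394.75$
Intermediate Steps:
$l{\left(r \right)} = -5 + \frac{r}{4}$
$Y = -15$ ($Y = \frac{\left(-1\right) 60}{4} = \frac{1}{4} \left(-60\right) = -15$)
$F{\left(q,P \right)} = -5 + P - \frac{q}{4}$ ($F{\left(q,P \right)} = P + \left(-5 + \frac{0 - q}{4}\right) = P + \left(-5 + \frac{\left(-1\right) q}{4}\right) = P - \left(5 + \frac{q}{4}\right) = -5 + P - \frac{q}{4}$)
$- F{\left(Y,\left(39 - 48\right) \left(m{\left(2 \right)} - 46\right) \right)} = - (-5 + \left(39 - 48\right) \left(2 - 46\right) - - \frac{15}{4}) = - (-5 - -396 + \frac{15}{4}) = - (-5 + 396 + \frac{15}{4}) = \left(-1\right) \frac{1579}{4} = - \frac{1579}{4}$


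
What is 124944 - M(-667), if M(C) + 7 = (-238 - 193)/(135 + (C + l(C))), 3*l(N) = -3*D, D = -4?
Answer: 65973697/528 ≈ 1.2495e+5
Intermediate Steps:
l(N) = 4 (l(N) = (-3*(-4))/3 = (⅓)*12 = 4)
M(C) = -7 - 431/(139 + C) (M(C) = -7 + (-238 - 193)/(135 + (C + 4)) = -7 - 431/(135 + (4 + C)) = -7 - 431/(139 + C))
124944 - M(-667) = 124944 - (-1404 - 7*(-667))/(139 - 667) = 124944 - (-1404 + 4669)/(-528) = 124944 - (-1)*3265/528 = 124944 - 1*(-3265/528) = 124944 + 3265/528 = 65973697/528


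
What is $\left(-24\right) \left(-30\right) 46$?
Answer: $33120$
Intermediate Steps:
$\left(-24\right) \left(-30\right) 46 = 720 \cdot 46 = 33120$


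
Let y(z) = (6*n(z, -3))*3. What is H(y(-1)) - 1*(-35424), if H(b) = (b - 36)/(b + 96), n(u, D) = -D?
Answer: 885603/25 ≈ 35424.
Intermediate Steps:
y(z) = 54 (y(z) = (6*(-1*(-3)))*3 = (6*3)*3 = 18*3 = 54)
H(b) = (-36 + b)/(96 + b)
H(y(-1)) - 1*(-35424) = (-36 + 54)/(96 + 54) - 1*(-35424) = 18/150 + 35424 = (1/150)*18 + 35424 = 3/25 + 35424 = 885603/25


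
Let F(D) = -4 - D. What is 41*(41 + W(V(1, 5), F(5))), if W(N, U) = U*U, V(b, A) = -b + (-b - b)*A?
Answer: 5002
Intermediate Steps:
V(b, A) = -b - 2*A*b (V(b, A) = -b + (-2*b)*A = -b - 2*A*b)
W(N, U) = U²
41*(41 + W(V(1, 5), F(5))) = 41*(41 + (-4 - 1*5)²) = 41*(41 + (-4 - 5)²) = 41*(41 + (-9)²) = 41*(41 + 81) = 41*122 = 5002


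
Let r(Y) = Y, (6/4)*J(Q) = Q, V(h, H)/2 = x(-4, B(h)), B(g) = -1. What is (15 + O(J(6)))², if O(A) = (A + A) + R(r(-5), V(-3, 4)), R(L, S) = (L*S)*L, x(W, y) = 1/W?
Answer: 441/4 ≈ 110.25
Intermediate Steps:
V(h, H) = -½ (V(h, H) = 2/(-4) = 2*(-¼) = -½)
J(Q) = 2*Q/3
R(L, S) = S*L²
O(A) = -25/2 + 2*A (O(A) = (A + A) - ½*(-5)² = 2*A - ½*25 = 2*A - 25/2 = -25/2 + 2*A)
(15 + O(J(6)))² = (15 + (-25/2 + 2*((⅔)*6)))² = (15 + (-25/2 + 2*4))² = (15 + (-25/2 + 8))² = (15 - 9/2)² = (21/2)² = 441/4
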